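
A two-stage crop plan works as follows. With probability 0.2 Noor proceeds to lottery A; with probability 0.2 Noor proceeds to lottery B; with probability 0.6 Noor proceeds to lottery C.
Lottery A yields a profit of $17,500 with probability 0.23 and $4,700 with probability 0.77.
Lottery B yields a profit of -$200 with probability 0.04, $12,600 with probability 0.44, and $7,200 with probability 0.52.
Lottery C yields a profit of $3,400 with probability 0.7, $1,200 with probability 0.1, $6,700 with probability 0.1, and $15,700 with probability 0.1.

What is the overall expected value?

$6,228.80

EV(A) = 0.23 × 17500 + 0.77 × 4700 = 4025 + 3619 = 7644
EV(B) = 0.04 × (-200) + 0.44 × 12600 + 0.52 × 7200 = -8 + 5544 + 3744 = 9280
EV(C) = 0.7 × 3400 + 0.1 × 1200 + 0.1 × 6700 + 0.1 × 15700 = 2380 + 120 + 670 + 1570 = 4740
Overall = 0.2 × 7644 + 0.2 × 9280 + 0.6 × 4740 = 1528.8 + 1856 + 2844 = 6228.8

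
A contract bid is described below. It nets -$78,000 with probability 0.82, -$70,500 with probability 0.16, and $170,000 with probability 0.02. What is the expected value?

EV = 0.82 × (-78000) + 0.16 × (-70500) + 0.02 × 170000 = -63960 − 11280 + 3400 = -71840

-$71,840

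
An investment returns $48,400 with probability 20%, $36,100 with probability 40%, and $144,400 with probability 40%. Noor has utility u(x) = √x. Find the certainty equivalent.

$73,984

E[u] = 0.2·√48400 + 0.4·√36100 + 0.4·√144400 = 0.2·220 + 0.4·190 + 0.4·380 = 272
CE = (272)² = 73984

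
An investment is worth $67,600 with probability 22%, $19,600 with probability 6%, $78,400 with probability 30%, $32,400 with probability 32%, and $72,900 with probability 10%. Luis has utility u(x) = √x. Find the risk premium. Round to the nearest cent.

E[u] = 0.22·√67600 + 0.06·√19600 + 0.3·√78400 + 0.32·√32400 + 0.1·√72900 = 0.22·260 + 0.06·140 + 0.3·280 + 0.32·180 + 0.1·270 = 234.2
CE = (234.2)² = 54849.64
Risk premium = EV − CE = 57226 − 54849.64 = 2376.36

$2,376.36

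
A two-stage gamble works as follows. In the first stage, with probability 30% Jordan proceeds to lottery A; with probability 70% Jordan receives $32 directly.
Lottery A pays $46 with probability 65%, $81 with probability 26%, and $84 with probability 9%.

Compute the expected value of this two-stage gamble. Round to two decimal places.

$39.96

EV(A) = 0.65 × 46 + 0.26 × 81 + 0.09 × 84 = 29.9 + 21.06 + 7.56 = 58.52
Branch B: 32 (certain)
Overall = 0.3 × 58.52 + 0.7 × 32 = 17.556 + 22.4 = 39.956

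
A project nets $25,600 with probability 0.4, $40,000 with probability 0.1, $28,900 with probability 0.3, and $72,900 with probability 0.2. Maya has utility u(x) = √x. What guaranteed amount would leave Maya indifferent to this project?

$35,721

E[u] = 0.4·√25600 + 0.1·√40000 + 0.3·√28900 + 0.2·√72900 = 0.4·160 + 0.1·200 + 0.3·170 + 0.2·270 = 189
CE = (189)² = 35721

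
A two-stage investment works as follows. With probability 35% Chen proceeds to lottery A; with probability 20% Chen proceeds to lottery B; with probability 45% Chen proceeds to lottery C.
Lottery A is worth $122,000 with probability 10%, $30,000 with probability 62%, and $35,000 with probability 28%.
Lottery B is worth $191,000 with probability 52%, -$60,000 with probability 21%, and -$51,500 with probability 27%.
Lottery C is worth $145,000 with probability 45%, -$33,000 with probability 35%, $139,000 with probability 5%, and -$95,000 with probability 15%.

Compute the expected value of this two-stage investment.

$49,653

EV(A) = 0.1 × 122000 + 0.62 × 30000 + 0.28 × 35000 = 12200 + 18600 + 9800 = 40600
EV(B) = 0.52 × 191000 + 0.21 × (-60000) + 0.27 × (-51500) = 99320 − 12600 − 13905 = 72815
EV(C) = 0.45 × 145000 + 0.35 × (-33000) + 0.05 × 139000 + 0.15 × (-95000) = 65250 − 11550 + 6950 − 14250 = 46400
Overall = 0.35 × 40600 + 0.2 × 72815 + 0.45 × 46400 = 14210 + 14563 + 20880 = 49653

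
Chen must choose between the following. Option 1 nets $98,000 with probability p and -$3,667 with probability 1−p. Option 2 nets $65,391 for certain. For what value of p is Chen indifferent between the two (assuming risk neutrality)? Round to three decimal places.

p = 0.679

p·98000 + (1−p)·(-3667) = 65391
101667p − 3667 = 65391
p = (65391 + 3667) / 101667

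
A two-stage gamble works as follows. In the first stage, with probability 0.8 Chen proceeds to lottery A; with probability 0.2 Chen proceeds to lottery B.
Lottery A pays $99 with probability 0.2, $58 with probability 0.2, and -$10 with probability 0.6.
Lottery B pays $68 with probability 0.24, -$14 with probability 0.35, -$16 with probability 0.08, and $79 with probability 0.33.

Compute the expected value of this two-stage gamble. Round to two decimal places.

$27.56

EV(A) = 0.2 × 99 + 0.2 × 58 + 0.6 × (-10) = 19.8 + 11.6 − 6 = 25.4
EV(B) = 0.24 × 68 + 0.35 × (-14) + 0.08 × (-16) + 0.33 × 79 = 16.32 − 4.9 − 1.28 + 26.07 = 36.21
Overall = 0.8 × 25.4 + 0.2 × 36.21 = 20.32 + 7.242 = 27.562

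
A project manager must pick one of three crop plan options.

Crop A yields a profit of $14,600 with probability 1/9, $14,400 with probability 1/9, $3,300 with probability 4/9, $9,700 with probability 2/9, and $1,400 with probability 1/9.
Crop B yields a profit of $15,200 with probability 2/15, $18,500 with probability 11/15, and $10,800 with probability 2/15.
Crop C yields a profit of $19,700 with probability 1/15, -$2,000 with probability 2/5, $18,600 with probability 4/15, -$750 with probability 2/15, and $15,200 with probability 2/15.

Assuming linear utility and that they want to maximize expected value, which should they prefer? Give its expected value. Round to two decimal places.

Crop B ($17,033.33)

Crop A = 1/9 × 14600 + 1/9 × 14400 + 4/9 × 3300 + 2/9 × 9700 + 1/9 × 1400 = 1622.2222 + 1600 + 1466.6667 + 2155.5556 + 155.5556 = 7000
Crop B = 2/15 × 15200 + 11/15 × 18500 + 2/15 × 10800 = 2026.6667 + 13566.6667 + 1440 = 17033.3333
Crop C = 1/15 × 19700 + 2/5 × (-2000) + 4/15 × 18600 + 2/15 × (-750) + 2/15 × 15200 = 1313.3333 − 800 + 4960 − 100 + 2026.6667 = 7400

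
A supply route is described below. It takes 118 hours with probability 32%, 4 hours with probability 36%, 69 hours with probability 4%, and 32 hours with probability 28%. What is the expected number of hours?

EV = 0.32 × 118 + 0.36 × 4 + 0.04 × 69 + 0.28 × 32 = 37.76 + 1.44 + 2.76 + 8.96 = 50.92

50.92 hours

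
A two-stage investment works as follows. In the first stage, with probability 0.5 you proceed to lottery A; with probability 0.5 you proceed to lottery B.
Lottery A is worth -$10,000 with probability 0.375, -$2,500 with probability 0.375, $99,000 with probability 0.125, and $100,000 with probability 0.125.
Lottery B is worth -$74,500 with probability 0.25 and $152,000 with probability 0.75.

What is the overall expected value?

$57,781.25

EV(A) = 0.375 × (-10000) + 0.375 × (-2500) + 0.125 × 99000 + 0.125 × 100000 = -3750 − 937.5 + 12375 + 12500 = 20187.5
EV(B) = 0.25 × (-74500) + 0.75 × 152000 = -18625 + 114000 = 95375
Overall = 0.5 × 20187.5 + 0.5 × 95375 = 10093.75 + 47687.5 = 57781.25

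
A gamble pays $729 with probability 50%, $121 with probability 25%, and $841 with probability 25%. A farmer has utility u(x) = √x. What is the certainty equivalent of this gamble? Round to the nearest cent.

$552.25

E[u] = 0.5·√729 + 0.25·√121 + 0.25·√841 = 0.5·27 + 0.25·11 + 0.25·29 = 23.5
CE = (23.5)² = 552.25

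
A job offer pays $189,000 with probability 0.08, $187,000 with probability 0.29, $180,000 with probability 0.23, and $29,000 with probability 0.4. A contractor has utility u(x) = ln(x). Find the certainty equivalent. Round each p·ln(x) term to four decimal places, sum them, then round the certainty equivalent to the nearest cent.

E[u] = 0.08·ln(189000) + 0.29·ln(187000) + 0.23·ln(180000) + 0.4·ln(29000) = 0.9720 + 3.5203 + 2.7832 + 4.1100 = 11.3855
CE = e^11.3855 ≈ 88035.90

$88,035.90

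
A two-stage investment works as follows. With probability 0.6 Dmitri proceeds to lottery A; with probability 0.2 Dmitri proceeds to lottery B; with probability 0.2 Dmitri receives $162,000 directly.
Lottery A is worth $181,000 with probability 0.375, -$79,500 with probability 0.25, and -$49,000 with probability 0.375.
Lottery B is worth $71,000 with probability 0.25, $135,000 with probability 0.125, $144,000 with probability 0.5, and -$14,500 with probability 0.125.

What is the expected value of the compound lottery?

$71,137.50

EV(A) = 0.375 × 181000 + 0.25 × (-79500) + 0.375 × (-49000) = 67875 − 19875 − 18375 = 29625
EV(B) = 0.25 × 71000 + 0.125 × 135000 + 0.5 × 144000 + 0.125 × (-14500) = 17750 + 16875 + 72000 − 1812.5 = 104812.5
Branch C: 162000 (certain)
Overall = 0.6 × 29625 + 0.2 × 104812.5 + 0.2 × 162000 = 17775 + 20962.5 + 32400 = 71137.5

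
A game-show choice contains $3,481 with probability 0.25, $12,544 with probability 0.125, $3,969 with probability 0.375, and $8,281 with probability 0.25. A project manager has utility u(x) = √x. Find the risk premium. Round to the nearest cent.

$353.11

E[u] = 0.25·√3481 + 0.125·√12544 + 0.375·√3969 + 0.25·√8281 = 0.25·59 + 0.125·112 + 0.375·63 + 0.25·91 = 75.125
CE = (75.125)² = 5643.765625
Risk premium = EV − CE = 5996.875 − 5643.765625 = 353.109375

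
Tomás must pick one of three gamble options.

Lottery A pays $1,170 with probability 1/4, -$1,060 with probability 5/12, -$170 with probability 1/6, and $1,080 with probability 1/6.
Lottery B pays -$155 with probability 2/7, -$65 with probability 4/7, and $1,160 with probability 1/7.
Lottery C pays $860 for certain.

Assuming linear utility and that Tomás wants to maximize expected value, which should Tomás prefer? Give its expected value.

Lottery C ($860)

Lottery A = 1/4 × 1170 + 5/12 × (-1060) + 1/6 × (-170) + 1/6 × 1080 = 292.5 − 441.6667 − 28.3333 + 180 = 2.5
Lottery B = 2/7 × (-155) + 4/7 × (-65) + 1/7 × 1160 = -44.2857 − 37.1429 + 165.7143 = 84.2857
Lottery C: 860 (certain)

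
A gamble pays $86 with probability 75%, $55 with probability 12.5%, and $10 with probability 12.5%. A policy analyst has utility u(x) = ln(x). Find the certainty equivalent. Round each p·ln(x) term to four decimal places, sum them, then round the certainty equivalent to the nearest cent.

$62.15

E[u] = 0.75·ln(86) + 0.125·ln(55) + 0.125·ln(10) = 3.3408 + 0.5009 + 0.2878 = 4.1295
CE = e^4.1295 ≈ 62.15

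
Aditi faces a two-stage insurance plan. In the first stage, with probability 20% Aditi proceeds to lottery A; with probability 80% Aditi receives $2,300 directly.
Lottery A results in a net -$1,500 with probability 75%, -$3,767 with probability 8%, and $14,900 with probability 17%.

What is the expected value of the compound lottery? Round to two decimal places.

$2,061.33

EV(A) = 0.75 × (-1500) + 0.08 × (-3767) + 0.17 × 14900 = -1125 − 301.36 + 2533 = 1106.64
Branch B: 2300 (certain)
Overall = 0.2 × 1106.64 + 0.8 × 2300 = 221.328 + 1840 = 2061.328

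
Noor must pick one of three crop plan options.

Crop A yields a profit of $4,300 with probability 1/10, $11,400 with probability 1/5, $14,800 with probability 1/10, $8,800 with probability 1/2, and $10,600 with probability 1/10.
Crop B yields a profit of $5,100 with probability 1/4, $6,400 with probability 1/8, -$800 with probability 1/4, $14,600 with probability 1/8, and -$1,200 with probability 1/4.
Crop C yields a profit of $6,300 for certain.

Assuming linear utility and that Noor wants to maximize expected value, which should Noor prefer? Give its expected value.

Crop A ($9,650)

Crop A = 1/10 × 4300 + 1/5 × 11400 + 1/10 × 14800 + 1/2 × 8800 + 1/10 × 10600 = 430 + 2280 + 1480 + 4400 + 1060 = 9650
Crop B = 1/4 × 5100 + 1/8 × 6400 + 1/4 × (-800) + 1/8 × 14600 + 1/4 × (-1200) = 1275 + 800 − 200 + 1825 − 300 = 3400
Crop C: 6300 (certain)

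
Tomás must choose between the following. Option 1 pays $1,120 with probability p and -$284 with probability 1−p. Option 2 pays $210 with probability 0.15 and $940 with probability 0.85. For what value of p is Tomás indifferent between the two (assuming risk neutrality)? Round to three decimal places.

p = 0.794

EV(Option 2) = 0.15 × 210 + 0.85 × 940 = 31.5 + 799 = 830.5
p·1120 + (1−p)·(-284) = 830.5
1404p − 284 = 830.5
p = (830.5 + 284) / 1404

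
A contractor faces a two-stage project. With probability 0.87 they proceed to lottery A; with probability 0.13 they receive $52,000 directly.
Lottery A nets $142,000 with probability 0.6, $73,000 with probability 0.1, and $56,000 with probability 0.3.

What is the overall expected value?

$101,851

EV(A) = 0.6 × 142000 + 0.1 × 73000 + 0.3 × 56000 = 85200 + 7300 + 16800 = 109300
Branch B: 52000 (certain)
Overall = 0.87 × 109300 + 0.13 × 52000 = 95091 + 6760 = 101851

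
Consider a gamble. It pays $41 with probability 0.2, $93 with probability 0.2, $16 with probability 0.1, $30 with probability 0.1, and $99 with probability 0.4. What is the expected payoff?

EV = 0.2 × 41 + 0.2 × 93 + 0.1 × 16 + 0.1 × 30 + 0.4 × 99 = 8.2 + 18.6 + 1.6 + 3 + 39.6 = 71

$71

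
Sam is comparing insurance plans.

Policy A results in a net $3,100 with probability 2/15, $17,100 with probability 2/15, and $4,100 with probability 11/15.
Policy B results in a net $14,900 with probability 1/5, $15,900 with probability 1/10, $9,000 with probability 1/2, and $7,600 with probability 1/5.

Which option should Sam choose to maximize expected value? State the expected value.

Policy B ($10,590)

Policy A = 2/15 × 3100 + 2/15 × 17100 + 11/15 × 4100 = 413.3333 + 2280 + 3006.6667 = 5700
Policy B = 1/5 × 14900 + 1/10 × 15900 + 1/2 × 9000 + 1/5 × 7600 = 2980 + 1590 + 4500 + 1520 = 10590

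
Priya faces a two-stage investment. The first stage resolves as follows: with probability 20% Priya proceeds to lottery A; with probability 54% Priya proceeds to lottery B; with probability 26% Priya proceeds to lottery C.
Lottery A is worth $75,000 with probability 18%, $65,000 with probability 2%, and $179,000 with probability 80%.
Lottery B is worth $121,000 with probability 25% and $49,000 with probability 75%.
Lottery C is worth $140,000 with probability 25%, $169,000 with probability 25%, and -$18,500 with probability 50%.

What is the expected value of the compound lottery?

EV(A) = 0.18 × 75000 + 0.02 × 65000 + 0.8 × 179000 = 13500 + 1300 + 143200 = 158000
EV(B) = 0.25 × 121000 + 0.75 × 49000 = 30250 + 36750 = 67000
EV(C) = 0.25 × 140000 + 0.25 × 169000 + 0.5 × (-18500) = 35000 + 42250 − 9250 = 68000
Overall = 0.2 × 158000 + 0.54 × 67000 + 0.26 × 68000 = 31600 + 36180 + 17680 = 85460

$85,460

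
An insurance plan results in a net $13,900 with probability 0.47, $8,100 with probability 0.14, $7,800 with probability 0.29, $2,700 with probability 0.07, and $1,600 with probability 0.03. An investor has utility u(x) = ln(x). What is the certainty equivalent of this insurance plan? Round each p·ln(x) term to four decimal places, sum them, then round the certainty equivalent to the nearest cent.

E[u] = 0.47·ln(13900) + 0.14·ln(8100) + 0.29·ln(7800) + 0.07·ln(2700) + 0.03·ln(1600) = 4.4836 + 1.2599 + 2.5989 + 0.5531 + 0.2213 = 9.1168
CE = e^9.1168 ≈ 9107.01

$9,107.01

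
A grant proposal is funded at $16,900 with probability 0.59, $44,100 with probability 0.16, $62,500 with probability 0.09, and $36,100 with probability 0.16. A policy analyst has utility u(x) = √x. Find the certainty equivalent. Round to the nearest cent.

E[u] = 0.59·√16900 + 0.16·√44100 + 0.09·√62500 + 0.16·√36100 = 0.59·130 + 0.16·210 + 0.09·250 + 0.16·190 = 163.2
CE = (163.2)² = 26634.24

$26,634.24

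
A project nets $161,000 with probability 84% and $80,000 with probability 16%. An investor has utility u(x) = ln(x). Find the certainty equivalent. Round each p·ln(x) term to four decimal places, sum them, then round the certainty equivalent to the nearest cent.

$143,961.33

E[u] = 0.84·ln(161000) + 0.16·ln(80000) = 10.0709 + 1.8064 = 11.8773
CE = e^11.8773 ≈ 143961.33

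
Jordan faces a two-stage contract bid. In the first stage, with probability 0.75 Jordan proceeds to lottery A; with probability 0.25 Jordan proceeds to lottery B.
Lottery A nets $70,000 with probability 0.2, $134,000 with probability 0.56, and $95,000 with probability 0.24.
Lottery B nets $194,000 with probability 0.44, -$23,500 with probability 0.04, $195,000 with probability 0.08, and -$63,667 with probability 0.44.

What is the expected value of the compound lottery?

EV(A) = 0.2 × 70000 + 0.56 × 134000 + 0.24 × 95000 = 14000 + 75040 + 22800 = 111840
EV(B) = 0.44 × 194000 + 0.04 × (-23500) + 0.08 × 195000 + 0.44 × (-63667) = 85360 − 940 + 15600 − 28013.48 = 72006.52
Overall = 0.75 × 111840 + 0.25 × 72006.52 = 83880 + 18001.63 = 101881.63

$101,881.63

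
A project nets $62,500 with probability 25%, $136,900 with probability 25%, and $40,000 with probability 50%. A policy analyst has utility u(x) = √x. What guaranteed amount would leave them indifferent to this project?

E[u] = 0.25·√62500 + 0.25·√136900 + 0.5·√40000 = 0.25·250 + 0.25·370 + 0.5·200 = 255
CE = (255)² = 65025

$65,025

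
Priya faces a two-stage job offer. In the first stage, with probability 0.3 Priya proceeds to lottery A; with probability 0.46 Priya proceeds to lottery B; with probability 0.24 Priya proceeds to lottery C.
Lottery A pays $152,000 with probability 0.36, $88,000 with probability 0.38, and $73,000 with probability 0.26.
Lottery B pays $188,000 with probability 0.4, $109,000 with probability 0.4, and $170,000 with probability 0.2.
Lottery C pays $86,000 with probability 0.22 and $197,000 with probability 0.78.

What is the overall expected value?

EV(A) = 0.36 × 152000 + 0.38 × 88000 + 0.26 × 73000 = 54720 + 33440 + 18980 = 107140
EV(B) = 0.4 × 188000 + 0.4 × 109000 + 0.2 × 170000 = 75200 + 43600 + 34000 = 152800
EV(C) = 0.22 × 86000 + 0.78 × 197000 = 18920 + 153660 = 172580
Overall = 0.3 × 107140 + 0.46 × 152800 + 0.24 × 172580 = 32142 + 70288 + 41419.2 = 143849.2

$143,849.20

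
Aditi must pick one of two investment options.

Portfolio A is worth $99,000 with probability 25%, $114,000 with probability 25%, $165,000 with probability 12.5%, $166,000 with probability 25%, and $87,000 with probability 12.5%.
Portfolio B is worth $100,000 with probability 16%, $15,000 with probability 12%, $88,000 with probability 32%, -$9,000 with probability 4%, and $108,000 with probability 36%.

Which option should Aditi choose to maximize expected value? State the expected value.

Portfolio A ($126,250)

Portfolio A = 0.25 × 99000 + 0.25 × 114000 + 0.125 × 165000 + 0.25 × 166000 + 0.125 × 87000 = 24750 + 28500 + 20625 + 41500 + 10875 = 126250
Portfolio B = 0.16 × 100000 + 0.12 × 15000 + 0.32 × 88000 + 0.04 × (-9000) + 0.36 × 108000 = 16000 + 1800 + 28160 − 360 + 38880 = 84480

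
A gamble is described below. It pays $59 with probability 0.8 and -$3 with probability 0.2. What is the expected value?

$46.60

EV = 0.8 × 59 + 0.2 × (-3) = 47.2 − 0.6 = 46.6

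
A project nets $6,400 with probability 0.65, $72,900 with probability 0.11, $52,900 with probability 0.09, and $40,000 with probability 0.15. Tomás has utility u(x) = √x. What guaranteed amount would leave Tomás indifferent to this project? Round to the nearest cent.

$17,529.76

E[u] = 0.65·√6400 + 0.11·√72900 + 0.09·√52900 + 0.15·√40000 = 0.65·80 + 0.11·270 + 0.09·230 + 0.15·200 = 132.4
CE = (132.4)² = 17529.76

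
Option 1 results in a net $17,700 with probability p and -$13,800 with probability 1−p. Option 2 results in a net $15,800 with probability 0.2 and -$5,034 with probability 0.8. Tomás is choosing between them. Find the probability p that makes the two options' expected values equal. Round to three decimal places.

EV(Option 2) = 0.2 × 15800 + 0.8 × (-5034) = 3160 − 4027.2 = -867.2
p·17700 + (1−p)·(-13800) = -867.2
31500p − 13800 = -867.2
p = (-867.2 + 13800) / 31500

p = 0.411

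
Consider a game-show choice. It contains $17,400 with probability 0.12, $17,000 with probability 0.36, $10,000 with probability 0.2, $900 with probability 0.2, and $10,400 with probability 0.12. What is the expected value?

$11,636

EV = 0.12 × 17400 + 0.36 × 17000 + 0.2 × 10000 + 0.2 × 900 + 0.12 × 10400 = 2088 + 6120 + 2000 + 180 + 1248 = 11636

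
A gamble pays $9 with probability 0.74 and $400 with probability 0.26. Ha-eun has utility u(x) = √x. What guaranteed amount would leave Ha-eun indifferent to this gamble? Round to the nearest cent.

E[u] = 0.74·√9 + 0.26·√400 = 0.74·3 + 0.26·20 = 7.42
CE = (7.42)² = 55.0564

$55.06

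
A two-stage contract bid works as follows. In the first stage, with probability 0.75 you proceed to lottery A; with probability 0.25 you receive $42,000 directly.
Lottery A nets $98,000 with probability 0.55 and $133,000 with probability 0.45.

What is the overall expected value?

EV(A) = 0.55 × 98000 + 0.45 × 133000 = 53900 + 59850 = 113750
Branch B: 42000 (certain)
Overall = 0.75 × 113750 + 0.25 × 42000 = 85312.5 + 10500 = 95812.5

$95,812.50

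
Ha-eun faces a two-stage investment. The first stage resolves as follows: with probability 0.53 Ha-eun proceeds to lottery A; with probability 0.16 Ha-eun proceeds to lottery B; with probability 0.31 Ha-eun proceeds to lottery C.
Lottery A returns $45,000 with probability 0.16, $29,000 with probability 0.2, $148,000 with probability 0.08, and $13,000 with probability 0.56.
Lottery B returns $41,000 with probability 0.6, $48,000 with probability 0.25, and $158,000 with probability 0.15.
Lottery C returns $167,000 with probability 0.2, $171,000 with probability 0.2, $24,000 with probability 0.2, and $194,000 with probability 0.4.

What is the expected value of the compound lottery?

EV(A) = 0.16 × 45000 + 0.2 × 29000 + 0.08 × 148000 + 0.56 × 13000 = 7200 + 5800 + 11840 + 7280 = 32120
EV(B) = 0.6 × 41000 + 0.25 × 48000 + 0.15 × 158000 = 24600 + 12000 + 23700 = 60300
EV(C) = 0.2 × 167000 + 0.2 × 171000 + 0.2 × 24000 + 0.4 × 194000 = 33400 + 34200 + 4800 + 77600 = 150000
Overall = 0.53 × 32120 + 0.16 × 60300 + 0.31 × 150000 = 17023.6 + 9648 + 46500 = 73171.6

$73,171.60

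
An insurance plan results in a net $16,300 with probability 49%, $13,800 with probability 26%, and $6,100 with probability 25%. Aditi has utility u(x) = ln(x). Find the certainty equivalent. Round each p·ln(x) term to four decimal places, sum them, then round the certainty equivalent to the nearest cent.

$12,208.65

E[u] = 0.49·ln(16300) + 0.26·ln(13800) + 0.25·ln(6100) = 4.7525 + 2.4784 + 2.1790 = 9.4099
CE = e^9.4099 ≈ 12208.65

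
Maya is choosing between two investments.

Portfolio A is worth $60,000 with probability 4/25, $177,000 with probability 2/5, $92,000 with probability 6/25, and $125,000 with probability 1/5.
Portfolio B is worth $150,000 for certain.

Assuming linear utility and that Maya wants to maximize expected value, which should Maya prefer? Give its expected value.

Portfolio B ($150,000)

Portfolio A = 4/25 × 60000 + 2/5 × 177000 + 6/25 × 92000 + 1/5 × 125000 = 9600 + 70800 + 22080 + 25000 = 127480
Portfolio B: 150000 (certain)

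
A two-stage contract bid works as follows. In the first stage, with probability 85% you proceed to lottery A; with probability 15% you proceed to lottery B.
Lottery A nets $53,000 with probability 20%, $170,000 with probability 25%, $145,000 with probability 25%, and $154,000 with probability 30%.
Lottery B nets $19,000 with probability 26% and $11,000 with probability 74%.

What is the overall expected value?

EV(A) = 0.2 × 53000 + 0.25 × 170000 + 0.25 × 145000 + 0.3 × 154000 = 10600 + 42500 + 36250 + 46200 = 135550
EV(B) = 0.26 × 19000 + 0.74 × 11000 = 4940 + 8140 = 13080
Overall = 0.85 × 135550 + 0.15 × 13080 = 115217.5 + 1962 = 117179.5

$117,179.50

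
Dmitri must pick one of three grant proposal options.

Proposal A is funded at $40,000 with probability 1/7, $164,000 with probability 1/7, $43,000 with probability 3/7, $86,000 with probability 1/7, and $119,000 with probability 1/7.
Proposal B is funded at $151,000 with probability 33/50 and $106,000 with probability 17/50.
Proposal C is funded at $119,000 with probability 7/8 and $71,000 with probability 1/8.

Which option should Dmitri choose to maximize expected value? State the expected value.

Proposal A = 1/7 × 40000 + 1/7 × 164000 + 3/7 × 43000 + 1/7 × 86000 + 1/7 × 119000 = 5714.2857 + 23428.5714 + 18428.5714 + 12285.7143 + 17000 = 76857.1429
Proposal B = 33/50 × 151000 + 17/50 × 106000 = 99660 + 36040 = 135700
Proposal C = 7/8 × 119000 + 1/8 × 71000 = 104125 + 8875 = 113000

Proposal B ($135,700)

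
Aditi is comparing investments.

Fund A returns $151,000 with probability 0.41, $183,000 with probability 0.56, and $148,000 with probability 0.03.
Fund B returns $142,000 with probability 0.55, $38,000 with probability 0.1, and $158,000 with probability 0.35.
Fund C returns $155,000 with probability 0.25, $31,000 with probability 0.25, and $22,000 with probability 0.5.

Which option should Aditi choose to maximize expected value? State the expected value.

Fund A = 0.41 × 151000 + 0.56 × 183000 + 0.03 × 148000 = 61910 + 102480 + 4440 = 168830
Fund B = 0.55 × 142000 + 0.1 × 38000 + 0.35 × 158000 = 78100 + 3800 + 55300 = 137200
Fund C = 0.25 × 155000 + 0.25 × 31000 + 0.5 × 22000 = 38750 + 7750 + 11000 = 57500

Fund A ($168,830)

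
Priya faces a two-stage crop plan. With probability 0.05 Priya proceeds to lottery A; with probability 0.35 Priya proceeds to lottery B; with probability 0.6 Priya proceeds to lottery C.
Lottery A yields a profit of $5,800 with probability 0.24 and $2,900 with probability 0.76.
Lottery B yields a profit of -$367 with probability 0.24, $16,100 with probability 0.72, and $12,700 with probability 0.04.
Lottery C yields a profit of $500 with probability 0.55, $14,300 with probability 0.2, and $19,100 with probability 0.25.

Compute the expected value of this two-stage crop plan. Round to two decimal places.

EV(A) = 0.24 × 5800 + 0.76 × 2900 = 1392 + 2204 = 3596
EV(B) = 0.24 × (-367) + 0.72 × 16100 + 0.04 × 12700 = -88.08 + 11592 + 508 = 12011.92
EV(C) = 0.55 × 500 + 0.2 × 14300 + 0.25 × 19100 = 275 + 2860 + 4775 = 7910
Overall = 0.05 × 3596 + 0.35 × 12011.92 + 0.6 × 7910 = 179.8 + 4204.172 + 4746 = 9129.972

$9,129.97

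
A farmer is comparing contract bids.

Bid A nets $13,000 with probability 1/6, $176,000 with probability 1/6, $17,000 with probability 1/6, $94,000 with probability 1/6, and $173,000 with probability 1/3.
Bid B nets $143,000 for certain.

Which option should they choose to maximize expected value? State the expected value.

Bid A = 1/6 × 13000 + 1/6 × 176000 + 1/6 × 17000 + 1/6 × 94000 + 1/3 × 173000 = 2166.6667 + 29333.3333 + 2833.3333 + 15666.6667 + 57666.6667 = 107666.6667
Bid B: 143000 (certain)

Bid B ($143,000)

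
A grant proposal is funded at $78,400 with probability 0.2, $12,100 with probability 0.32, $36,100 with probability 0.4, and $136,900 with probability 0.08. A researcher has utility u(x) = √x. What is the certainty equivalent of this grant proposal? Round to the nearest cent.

$38,730.24

E[u] = 0.2·√78400 + 0.32·√12100 + 0.4·√36100 + 0.08·√136900 = 0.2·280 + 0.32·110 + 0.4·190 + 0.08·370 = 196.8
CE = (196.8)² = 38730.24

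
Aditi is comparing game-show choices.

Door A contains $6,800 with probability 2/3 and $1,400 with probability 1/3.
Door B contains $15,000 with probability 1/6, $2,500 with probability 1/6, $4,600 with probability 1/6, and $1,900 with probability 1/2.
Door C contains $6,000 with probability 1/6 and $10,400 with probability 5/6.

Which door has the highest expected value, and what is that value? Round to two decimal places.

Door A = 2/3 × 6800 + 1/3 × 1400 = 4533.3333 + 466.6667 = 5000
Door B = 1/6 × 15000 + 1/6 × 2500 + 1/6 × 4600 + 1/2 × 1900 = 2500 + 416.6667 + 766.6667 + 950 = 4633.3333
Door C = 1/6 × 6000 + 5/6 × 10400 = 1000 + 8666.6667 = 9666.6667

Door C ($9,666.67)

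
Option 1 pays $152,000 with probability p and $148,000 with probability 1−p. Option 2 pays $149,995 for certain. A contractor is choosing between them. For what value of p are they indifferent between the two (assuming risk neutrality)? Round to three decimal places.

p = 0.499

p·152000 + (1−p)·148000 = 149995
4000p + 148000 = 149995
p = (149995 − 148000) / 4000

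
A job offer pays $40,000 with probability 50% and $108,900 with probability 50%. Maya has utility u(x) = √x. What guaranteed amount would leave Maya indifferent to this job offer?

$70,225

E[u] = 0.5·√40000 + 0.5·√108900 = 0.5·200 + 0.5·330 = 265
CE = (265)² = 70225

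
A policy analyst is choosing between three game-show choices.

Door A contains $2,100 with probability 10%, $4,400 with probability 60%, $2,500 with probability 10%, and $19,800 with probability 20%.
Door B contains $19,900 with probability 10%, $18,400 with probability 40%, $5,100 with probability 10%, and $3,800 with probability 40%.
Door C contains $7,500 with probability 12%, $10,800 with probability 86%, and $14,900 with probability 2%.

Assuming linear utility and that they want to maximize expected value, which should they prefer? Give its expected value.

Door B ($11,380)

Door A = 0.1 × 2100 + 0.6 × 4400 + 0.1 × 2500 + 0.2 × 19800 = 210 + 2640 + 250 + 3960 = 7060
Door B = 0.1 × 19900 + 0.4 × 18400 + 0.1 × 5100 + 0.4 × 3800 = 1990 + 7360 + 510 + 1520 = 11380
Door C = 0.12 × 7500 + 0.86 × 10800 + 0.02 × 14900 = 900 + 9288 + 298 = 10486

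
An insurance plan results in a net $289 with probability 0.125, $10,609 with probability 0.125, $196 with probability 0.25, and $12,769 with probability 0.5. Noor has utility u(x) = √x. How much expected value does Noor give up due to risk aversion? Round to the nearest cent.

$2,170.75

E[u] = 0.125·√289 + 0.125·√10609 + 0.25·√196 + 0.5·√12769 = 0.125·17 + 0.125·103 + 0.25·14 + 0.5·113 = 75
CE = (75)² = 5625
Risk premium = EV − CE = 7795.75 − 5625 = 2170.75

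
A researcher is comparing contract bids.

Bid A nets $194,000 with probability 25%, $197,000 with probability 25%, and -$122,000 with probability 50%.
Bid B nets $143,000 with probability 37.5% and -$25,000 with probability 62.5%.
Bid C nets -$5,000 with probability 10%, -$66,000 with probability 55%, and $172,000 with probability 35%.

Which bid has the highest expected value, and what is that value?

Bid A = 0.25 × 194000 + 0.25 × 197000 + 0.5 × (-122000) = 48500 + 49250 − 61000 = 36750
Bid B = 0.375 × 143000 + 0.625 × (-25000) = 53625 − 15625 = 38000
Bid C = 0.1 × (-5000) + 0.55 × (-66000) + 0.35 × 172000 = -500 − 36300 + 60200 = 23400

Bid B ($38,000)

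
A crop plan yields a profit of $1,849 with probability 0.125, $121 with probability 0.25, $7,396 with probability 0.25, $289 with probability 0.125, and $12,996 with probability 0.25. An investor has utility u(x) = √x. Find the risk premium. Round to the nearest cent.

$1,765.44

E[u] = 0.125·√1849 + 0.25·√121 + 0.25·√7396 + 0.125·√289 + 0.25·√12996 = 0.125·43 + 0.25·11 + 0.25·86 + 0.125·17 + 0.25·114 = 60.25
CE = (60.25)² = 3630.0625
Risk premium = EV − CE = 5395.5 − 3630.0625 = 1765.4375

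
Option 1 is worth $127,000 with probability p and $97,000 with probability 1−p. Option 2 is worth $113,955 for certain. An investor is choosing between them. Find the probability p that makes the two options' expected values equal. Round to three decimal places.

p = 0.565

p·127000 + (1−p)·97000 = 113955
30000p + 97000 = 113955
p = (113955 − 97000) / 30000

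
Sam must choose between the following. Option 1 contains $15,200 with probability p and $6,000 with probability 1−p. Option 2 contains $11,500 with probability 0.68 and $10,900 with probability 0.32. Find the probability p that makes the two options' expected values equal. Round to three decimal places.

p = 0.577

EV(Option 2) = 0.68 × 11500 + 0.32 × 10900 = 7820 + 3488 = 11308
p·15200 + (1−p)·6000 = 11308
9200p + 6000 = 11308
p = (11308 − 6000) / 9200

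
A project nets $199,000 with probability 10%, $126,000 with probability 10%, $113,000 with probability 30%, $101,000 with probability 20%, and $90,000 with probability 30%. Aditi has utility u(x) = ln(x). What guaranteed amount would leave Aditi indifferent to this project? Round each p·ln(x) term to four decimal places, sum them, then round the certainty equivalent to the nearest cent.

$110,403.82

E[u] = 0.1·ln(199000) + 0.1·ln(126000) + 0.3·ln(113000) + 0.2·ln(101000) + 0.3·ln(90000) = 1.2201 + 1.1744 + 3.4905 + 2.3046 + 3.4223 = 11.6119
CE = e^11.6119 ≈ 110403.82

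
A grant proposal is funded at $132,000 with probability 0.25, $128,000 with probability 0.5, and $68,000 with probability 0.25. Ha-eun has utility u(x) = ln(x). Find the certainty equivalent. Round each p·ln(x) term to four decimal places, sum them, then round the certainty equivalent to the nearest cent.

$110,117.14

E[u] = 0.25·ln(132000) + 0.5·ln(128000) + 0.25·ln(68000) = 2.9476 + 5.8799 + 2.7818 = 11.6093
CE = e^11.6093 ≈ 110117.14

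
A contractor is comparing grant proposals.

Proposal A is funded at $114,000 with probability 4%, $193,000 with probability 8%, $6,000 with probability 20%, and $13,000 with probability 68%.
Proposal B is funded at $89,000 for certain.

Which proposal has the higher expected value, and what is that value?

Proposal B ($89,000)

Proposal A = 0.04 × 114000 + 0.08 × 193000 + 0.2 × 6000 + 0.68 × 13000 = 4560 + 15440 + 1200 + 8840 = 30040
Proposal B: 89000 (certain)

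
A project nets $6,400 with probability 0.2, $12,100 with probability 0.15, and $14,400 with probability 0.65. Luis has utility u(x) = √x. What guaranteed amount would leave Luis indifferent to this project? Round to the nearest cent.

E[u] = 0.2·√6400 + 0.15·√12100 + 0.65·√14400 = 0.2·80 + 0.15·110 + 0.65·120 = 110.5
CE = (110.5)² = 12210.25

$12,210.25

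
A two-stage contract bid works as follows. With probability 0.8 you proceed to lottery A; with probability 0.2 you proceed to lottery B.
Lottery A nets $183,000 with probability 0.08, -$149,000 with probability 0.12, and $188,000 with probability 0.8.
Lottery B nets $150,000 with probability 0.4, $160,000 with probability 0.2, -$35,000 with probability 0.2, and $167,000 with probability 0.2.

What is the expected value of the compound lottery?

$141,408

EV(A) = 0.08 × 183000 + 0.12 × (-149000) + 0.8 × 188000 = 14640 − 17880 + 150400 = 147160
EV(B) = 0.4 × 150000 + 0.2 × 160000 + 0.2 × (-35000) + 0.2 × 167000 = 60000 + 32000 − 7000 + 33400 = 118400
Overall = 0.8 × 147160 + 0.2 × 118400 = 117728 + 23680 = 141408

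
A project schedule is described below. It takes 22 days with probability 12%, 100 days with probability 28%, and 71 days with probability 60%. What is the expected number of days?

73.24 days

EV = 0.12 × 22 + 0.28 × 100 + 0.6 × 71 = 2.64 + 28 + 42.6 = 73.24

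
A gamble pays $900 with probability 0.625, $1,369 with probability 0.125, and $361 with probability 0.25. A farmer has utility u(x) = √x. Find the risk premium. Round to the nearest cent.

$32.86

E[u] = 0.625·√900 + 0.125·√1369 + 0.25·√361 = 0.625·30 + 0.125·37 + 0.25·19 = 28.125
CE = (28.125)² = 791.015625
Risk premium = EV − CE = 823.875 − 791.015625 = 32.859375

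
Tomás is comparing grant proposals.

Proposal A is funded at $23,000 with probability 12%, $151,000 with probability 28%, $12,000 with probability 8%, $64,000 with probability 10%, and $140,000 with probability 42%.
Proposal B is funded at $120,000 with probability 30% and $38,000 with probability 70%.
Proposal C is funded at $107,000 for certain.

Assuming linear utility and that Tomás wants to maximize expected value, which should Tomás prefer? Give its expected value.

Proposal A = 0.12 × 23000 + 0.28 × 151000 + 0.08 × 12000 + 0.1 × 64000 + 0.42 × 140000 = 2760 + 42280 + 960 + 6400 + 58800 = 111200
Proposal B = 0.3 × 120000 + 0.7 × 38000 = 36000 + 26600 = 62600
Proposal C: 107000 (certain)

Proposal A ($111,200)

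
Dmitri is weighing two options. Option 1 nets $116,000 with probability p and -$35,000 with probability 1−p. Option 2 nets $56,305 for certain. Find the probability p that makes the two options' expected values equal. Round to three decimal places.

p·116000 + (1−p)·(-35000) = 56305
151000p − 35000 = 56305
p = (56305 + 35000) / 151000

p = 0.605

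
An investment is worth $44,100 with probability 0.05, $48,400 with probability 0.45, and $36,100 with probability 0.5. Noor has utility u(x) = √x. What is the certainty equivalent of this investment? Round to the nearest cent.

$41,820.25

E[u] = 0.05·√44100 + 0.45·√48400 + 0.5·√36100 = 0.05·210 + 0.45·220 + 0.5·190 = 204.5
CE = (204.5)² = 41820.25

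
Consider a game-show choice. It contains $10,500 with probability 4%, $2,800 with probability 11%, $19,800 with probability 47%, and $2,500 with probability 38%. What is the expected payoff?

EV = 0.04 × 10500 + 0.11 × 2800 + 0.47 × 19800 + 0.38 × 2500 = 420 + 308 + 9306 + 950 = 10984

$10,984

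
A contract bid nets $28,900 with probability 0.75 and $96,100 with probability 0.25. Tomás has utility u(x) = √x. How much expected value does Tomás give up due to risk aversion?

E[u] = 0.75·√28900 + 0.25·√96100 = 0.75·170 + 0.25·310 = 205
CE = (205)² = 42025
Risk premium = EV − CE = 45700 − 42025 = 3675

$3,675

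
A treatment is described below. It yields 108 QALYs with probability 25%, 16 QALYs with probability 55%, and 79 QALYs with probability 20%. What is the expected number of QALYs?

51.6 QALYs

EV = 0.25 × 108 + 0.55 × 16 + 0.2 × 79 = 27 + 8.8 + 15.8 = 51.6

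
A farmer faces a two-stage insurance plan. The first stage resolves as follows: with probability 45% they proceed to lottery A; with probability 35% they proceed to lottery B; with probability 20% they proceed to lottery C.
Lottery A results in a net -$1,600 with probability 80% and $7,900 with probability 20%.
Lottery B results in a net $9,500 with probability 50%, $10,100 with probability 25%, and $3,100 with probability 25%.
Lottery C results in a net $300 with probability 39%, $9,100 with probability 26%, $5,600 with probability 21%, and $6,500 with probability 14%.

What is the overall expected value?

$3,866.30

EV(A) = 0.8 × (-1600) + 0.2 × 7900 = -1280 + 1580 = 300
EV(B) = 0.5 × 9500 + 0.25 × 10100 + 0.25 × 3100 = 4750 + 2525 + 775 = 8050
EV(C) = 0.39 × 300 + 0.26 × 9100 + 0.21 × 5600 + 0.14 × 6500 = 117 + 2366 + 1176 + 910 = 4569
Overall = 0.45 × 300 + 0.35 × 8050 + 0.2 × 4569 = 135 + 2817.5 + 913.8 = 3866.3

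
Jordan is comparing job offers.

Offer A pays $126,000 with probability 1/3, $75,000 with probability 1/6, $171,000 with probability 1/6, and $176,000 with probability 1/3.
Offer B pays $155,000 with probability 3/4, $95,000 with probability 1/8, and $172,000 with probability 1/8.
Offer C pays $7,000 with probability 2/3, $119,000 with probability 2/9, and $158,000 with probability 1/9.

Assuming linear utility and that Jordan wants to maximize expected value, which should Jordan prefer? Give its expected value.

Offer A = 1/3 × 126000 + 1/6 × 75000 + 1/6 × 171000 + 1/3 × 176000 = 42000 + 12500 + 28500 + 58666.6667 = 141666.6667
Offer B = 3/4 × 155000 + 1/8 × 95000 + 1/8 × 172000 = 116250 + 11875 + 21500 = 149625
Offer C = 2/3 × 7000 + 2/9 × 119000 + 1/9 × 158000 = 4666.6667 + 26444.4444 + 17555.5556 = 48666.6667

Offer B ($149,625)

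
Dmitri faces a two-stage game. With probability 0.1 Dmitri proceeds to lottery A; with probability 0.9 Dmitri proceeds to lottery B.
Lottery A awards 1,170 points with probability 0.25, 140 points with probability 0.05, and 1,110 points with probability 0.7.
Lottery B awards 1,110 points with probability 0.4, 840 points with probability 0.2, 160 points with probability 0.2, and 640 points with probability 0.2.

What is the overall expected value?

EV(A) = 0.25 × 1170 + 0.05 × 140 + 0.7 × 1110 = 292.5 + 7 + 777 = 1076.5
EV(B) = 0.4 × 1110 + 0.2 × 840 + 0.2 × 160 + 0.2 × 640 = 444 + 168 + 32 + 128 = 772
Overall = 0.1 × 1076.5 + 0.9 × 772 = 107.65 + 694.8 = 802.45

802.45 points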